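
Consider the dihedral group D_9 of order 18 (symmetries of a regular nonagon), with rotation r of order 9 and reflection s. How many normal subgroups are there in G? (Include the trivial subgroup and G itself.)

G has 16 subgroups. Checking conjugation-invariance by order — order 1: 1/1 normal; order 2: 0/9 normal; order 3: 1/1 normal; order 6: 0/3 normal; order 9: 1/1 normal; order 18: 1/1 normal.
Total normal subgroups: 4.

4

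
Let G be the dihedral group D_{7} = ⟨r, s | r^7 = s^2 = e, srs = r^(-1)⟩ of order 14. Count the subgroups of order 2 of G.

|G| = 14 and 2 | 14, so subgroups of order 2 are possible by Lagrange.
The subgroups of order 2 are: {e, r^2s}; {e, r^3s}; {e, r^4s}; {e, r^5s}; … (7 in all).
So G has 7 subgroups of order 2.

7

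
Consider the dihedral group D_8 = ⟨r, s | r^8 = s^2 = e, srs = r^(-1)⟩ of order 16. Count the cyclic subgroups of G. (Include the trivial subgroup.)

12

A cyclic subgroup of order d is generated by each of its φ(d) elements of order d, so the cyclic subgroups of order d number (#elements of order d)/φ(d).
Cyclic subgroups by order — order 1: 1; order 2: 9; order 4: 1; order 8: 1.
Total: 12.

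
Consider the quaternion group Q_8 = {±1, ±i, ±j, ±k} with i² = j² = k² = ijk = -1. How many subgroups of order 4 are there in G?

|G| = 8 and 4 | 8, so subgroups of order 4 are possible by Lagrange.
The subgroups of order 4 are: {1, -1, i, -i}; {1, -1, j, -j}; {1, -1, k, -k}.
So G has 3 subgroups of order 4.

3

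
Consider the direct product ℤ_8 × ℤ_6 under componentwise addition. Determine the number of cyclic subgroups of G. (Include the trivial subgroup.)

16

A cyclic subgroup of order d is generated by each of its φ(d) elements of order d, so the cyclic subgroups of order d number (#elements of order d)/φ(d).
Cyclic subgroups by order — order 1: 1; order 2: 3; order 3: 1; order 4: 2; order 6: 3; order 8: 2; order 12: 2; order 24: 2.
Total: 16.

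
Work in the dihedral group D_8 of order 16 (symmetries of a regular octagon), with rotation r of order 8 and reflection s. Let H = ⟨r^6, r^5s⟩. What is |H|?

8

|⟨r^6⟩| = 4 and |⟨r^5s⟩| = 2, so |H| is a multiple of lcm(4, 2) = 4 and divides |G| = 16.
Closing under the operation: H = {e, r^2, r^4, r^6, rs, r^3s, r^5s, r^7s}, so |H| = 8.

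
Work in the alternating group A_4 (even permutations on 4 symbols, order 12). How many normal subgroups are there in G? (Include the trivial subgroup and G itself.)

3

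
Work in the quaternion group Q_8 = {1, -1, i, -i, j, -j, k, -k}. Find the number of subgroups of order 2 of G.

|G| = 8 and 2 | 8, so subgroups of order 2 are possible by Lagrange.
The subgroups of order 2 are: {1, -1}.
So G has 1 subgroup of order 2.

1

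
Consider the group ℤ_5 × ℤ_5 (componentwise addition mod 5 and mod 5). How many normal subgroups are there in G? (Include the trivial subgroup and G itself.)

G is abelian, so every subgroup is normal.
G has 8 subgroups in total, hence 8 normal subgroups.

8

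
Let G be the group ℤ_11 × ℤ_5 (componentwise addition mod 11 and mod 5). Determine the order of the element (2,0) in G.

11

The order of (2,0) in Z_11 × Z_5 is lcm(ord(2) in Z_11, ord(0) in Z_5).
ord(2) = 11 and ord(0) = 1, so |⟨(2,0)⟩| = lcm(11, 1) = 11.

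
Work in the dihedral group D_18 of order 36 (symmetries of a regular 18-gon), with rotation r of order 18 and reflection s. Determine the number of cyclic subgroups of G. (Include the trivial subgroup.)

24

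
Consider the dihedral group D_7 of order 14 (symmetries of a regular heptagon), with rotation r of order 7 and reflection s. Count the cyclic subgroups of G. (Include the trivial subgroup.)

Group the elements of G by the cyclic subgroup they generate; each cyclic subgroup of order d accounts for φ(d) elements.
Cyclic subgroups by order — order 1: 1; order 2: 7; order 7: 1.
Total: 9.

9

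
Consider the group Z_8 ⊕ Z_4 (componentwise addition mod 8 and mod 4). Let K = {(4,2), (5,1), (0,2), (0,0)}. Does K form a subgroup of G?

(5,1) ∈ K but its inverse (3,3) ∉ K, so K is not a subgroup.

No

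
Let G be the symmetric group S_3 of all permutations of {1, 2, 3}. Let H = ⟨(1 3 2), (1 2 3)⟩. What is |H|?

|⟨(1 3 2)⟩| = 3 and |⟨(1 2 3)⟩| = 3, so |H| is a multiple of lcm(3, 3) = 3 and divides |G| = 6.
Closing under the operation: H = {e, (1 2 3), (1 3 2)}, so |H| = 3.

3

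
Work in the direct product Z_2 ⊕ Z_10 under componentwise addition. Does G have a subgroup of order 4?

4 | 20. A subgroup of order 4 is {(0,0), (0,5), (1,0), (1,5)}.

Yes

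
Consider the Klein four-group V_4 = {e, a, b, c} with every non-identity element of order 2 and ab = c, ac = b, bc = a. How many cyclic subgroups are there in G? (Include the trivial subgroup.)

4

A cyclic subgroup of order d is generated by each of its φ(d) elements of order d, so the cyclic subgroups of order d number (#elements of order d)/φ(d).
Cyclic subgroups by order — order 1: 1; order 2: 3.
Total: 4.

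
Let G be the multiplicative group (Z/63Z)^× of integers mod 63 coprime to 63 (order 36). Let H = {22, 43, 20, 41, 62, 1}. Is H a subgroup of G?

|H| = 6 divides |G| = 36, consistent with Lagrange.
H contains the identity, every element's inverse is in H, and H is closed under ·: it is a subgroup.
In fact H = ⟨20⟩.

Yes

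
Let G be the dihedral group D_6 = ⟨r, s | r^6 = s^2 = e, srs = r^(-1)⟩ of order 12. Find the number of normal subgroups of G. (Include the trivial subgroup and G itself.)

7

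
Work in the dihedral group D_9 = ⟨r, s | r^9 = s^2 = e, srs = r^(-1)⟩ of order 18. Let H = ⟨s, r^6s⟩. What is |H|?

6

|⟨s⟩| = 2 and |⟨r^6s⟩| = 2, so |H| is a multiple of lcm(2, 2) = 2 and divides |G| = 18.
Closing under the operation: H = {e, r^3, r^6, s, r^3s, r^6s}, so |H| = 6.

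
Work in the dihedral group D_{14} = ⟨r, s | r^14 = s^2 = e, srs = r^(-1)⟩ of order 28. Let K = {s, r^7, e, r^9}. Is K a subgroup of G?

No

r^9 ∈ K but its inverse r^5 ∉ K, so K is not a subgroup.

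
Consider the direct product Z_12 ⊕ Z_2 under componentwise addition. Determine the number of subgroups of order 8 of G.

1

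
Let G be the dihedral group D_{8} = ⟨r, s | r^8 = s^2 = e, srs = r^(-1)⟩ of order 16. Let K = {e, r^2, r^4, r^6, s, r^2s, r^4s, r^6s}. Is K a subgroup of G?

|K| = 8 divides |G| = 16, consistent with Lagrange.
K contains the identity, every element's inverse is in K, and K is closed under ·: it is a subgroup.

Yes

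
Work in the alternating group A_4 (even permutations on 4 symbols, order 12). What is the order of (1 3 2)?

3

Computing powers of (1 3 2): the smallest k with ((1 3 2))^k = e is k = 3.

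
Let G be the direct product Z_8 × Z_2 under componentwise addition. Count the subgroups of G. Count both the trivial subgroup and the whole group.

|G| = 16, so by Lagrange every subgroup order divides 16. Divisors: 1, 2, 4, 8, 16.
Subgroups by order — order 1: 1; order 2: 3; order 4: 3; order 8: 3; order 16: 1.
Total: 1 + 3 + 3 + 3 + 1 = 11.

11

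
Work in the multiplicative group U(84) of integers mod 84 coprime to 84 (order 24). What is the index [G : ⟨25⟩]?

|⟨25⟩| = 3 and |G| = 24.
By Lagrange, [G : H] = |G|/|H| = 24/3 = 8.

8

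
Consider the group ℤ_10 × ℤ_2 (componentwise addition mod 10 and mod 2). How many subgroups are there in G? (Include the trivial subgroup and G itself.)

10

|G| = 20, so by Lagrange every subgroup order divides 20. Divisors: 1, 2, 4, 5, 10, 20.
Subgroups by order — order 1: 1; order 2: 3; order 4: 1; order 5: 1; order 10: 3; order 20: 1.
Total: 1 + 3 + 1 + 1 + 3 + 1 = 10.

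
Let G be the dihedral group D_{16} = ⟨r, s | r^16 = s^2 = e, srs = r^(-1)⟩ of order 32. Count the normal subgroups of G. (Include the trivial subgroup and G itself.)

8

G has 36 subgroups. Checking conjugation-invariance by order — order 1: 1/1 normal; order 2: 1/17 normal; order 4: 1/9 normal; order 8: 1/5 normal; order 16: 3/3 normal; order 32: 1/1 normal.
Total normal subgroups: 8.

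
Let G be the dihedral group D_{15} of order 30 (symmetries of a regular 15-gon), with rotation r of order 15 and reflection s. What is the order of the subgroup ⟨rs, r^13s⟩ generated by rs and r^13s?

10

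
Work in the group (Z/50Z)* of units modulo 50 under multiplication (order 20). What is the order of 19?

Compute successive powers of 19 mod 50: 19, 11, 9, 21, 49, 31, 39, 41, …; 19^10 ≡ 1 (mod 50).
So |⟨19⟩| = 10.

10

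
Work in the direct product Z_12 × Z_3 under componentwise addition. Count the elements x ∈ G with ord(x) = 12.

An element (a,b) has order lcm(ord(a), ord(b)); count pairs with lcm equal to 12.
Enumerating gives 16 such elements.

16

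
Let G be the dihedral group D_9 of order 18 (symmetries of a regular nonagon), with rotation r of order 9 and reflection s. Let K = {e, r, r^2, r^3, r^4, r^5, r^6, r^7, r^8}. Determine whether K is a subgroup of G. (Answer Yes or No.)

|K| = 9 divides |G| = 18, consistent with Lagrange.
K contains the identity, every element's inverse is in K, and K is closed under ·: it is a subgroup.
In fact K = ⟨r^4⟩.

Yes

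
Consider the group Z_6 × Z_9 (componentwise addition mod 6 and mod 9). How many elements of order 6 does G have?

8

An element (a,b) has order lcm(ord(a), ord(b)); count pairs with lcm equal to 6.
Enumerating gives 8 such elements.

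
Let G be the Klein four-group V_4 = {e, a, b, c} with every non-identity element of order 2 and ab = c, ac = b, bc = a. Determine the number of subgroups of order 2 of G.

3

|G| = 4 and 2 | 4, so subgroups of order 2 are possible by Lagrange.
The subgroups of order 2 are: {e, a}; {e, b}; {e, c}.
So G has 3 subgroups of order 2.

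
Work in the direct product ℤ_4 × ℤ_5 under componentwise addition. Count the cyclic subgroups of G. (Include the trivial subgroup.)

6

Each element a generates a cyclic subgroup ⟨a⟩; distinct elements may generate the same one (a cyclic group of order d has φ(d) generators).
Cyclic subgroups by order — order 1: 1; order 2: 1; order 4: 1; order 5: 1; order 10: 1; order 20: 1.
Total: 6.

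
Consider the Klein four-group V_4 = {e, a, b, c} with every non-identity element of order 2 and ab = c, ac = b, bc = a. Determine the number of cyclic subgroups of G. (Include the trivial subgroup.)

Each element a generates a cyclic subgroup ⟨a⟩; distinct elements may generate the same one (a cyclic group of order d has φ(d) generators).
Cyclic subgroups by order — order 1: 1; order 2: 3.
Total: 4.

4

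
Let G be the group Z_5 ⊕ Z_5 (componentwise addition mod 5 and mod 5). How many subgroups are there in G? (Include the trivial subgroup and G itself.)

|G| = 25, so by Lagrange every subgroup order divides 25. Divisors: 1, 5, 25.
Subgroups by order — order 1: 1; order 5: 6; order 25: 1.
Total: 1 + 6 + 1 = 8.

8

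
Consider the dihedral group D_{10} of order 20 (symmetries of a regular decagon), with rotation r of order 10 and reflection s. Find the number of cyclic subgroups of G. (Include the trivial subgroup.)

Group the elements of G by the cyclic subgroup they generate; each cyclic subgroup of order d accounts for φ(d) elements.
Cyclic subgroups by order — order 1: 1; order 2: 11; order 5: 1; order 10: 1.
Total: 14.

14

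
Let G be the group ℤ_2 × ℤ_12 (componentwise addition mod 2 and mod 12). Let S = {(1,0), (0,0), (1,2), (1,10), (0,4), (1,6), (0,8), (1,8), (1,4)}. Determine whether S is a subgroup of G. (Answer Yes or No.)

|S| = 9 does not divide |G| = 24, so by Lagrange S is not a subgroup.

No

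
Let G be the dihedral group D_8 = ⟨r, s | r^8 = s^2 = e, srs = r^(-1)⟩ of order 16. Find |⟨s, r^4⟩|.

|⟨s⟩| = 2 and |⟨r^4⟩| = 2, so |H| is a multiple of lcm(2, 2) = 2 and divides |G| = 16.
Closing under the operation: H = {e, r^4, s, r^4s}, so |H| = 4.

4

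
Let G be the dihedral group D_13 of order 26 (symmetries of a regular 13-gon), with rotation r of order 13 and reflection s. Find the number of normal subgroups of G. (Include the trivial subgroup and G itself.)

G has 16 subgroups. Checking conjugation-invariance by order — order 1: 1/1 normal; order 2: 0/13 normal; order 13: 1/1 normal; order 26: 1/1 normal.
Total normal subgroups: 3.

3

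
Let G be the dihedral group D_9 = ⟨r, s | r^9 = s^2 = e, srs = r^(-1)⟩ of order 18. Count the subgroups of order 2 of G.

9

|G| = 18 and 2 | 18, so subgroups of order 2 are possible by Lagrange.
The subgroups of order 2 are: {e, r^2s}; {e, r^3s}; {e, r^4s}; {e, r^5s}; … (9 in all).
So G has 9 subgroups of order 2.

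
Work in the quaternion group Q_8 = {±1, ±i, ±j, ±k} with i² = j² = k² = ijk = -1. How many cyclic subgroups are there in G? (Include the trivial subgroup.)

5

Group the elements of G by the cyclic subgroup they generate; each cyclic subgroup of order d accounts for φ(d) elements.
Cyclic subgroups by order — order 1: 1; order 2: 1; order 4: 3.
Total: 5.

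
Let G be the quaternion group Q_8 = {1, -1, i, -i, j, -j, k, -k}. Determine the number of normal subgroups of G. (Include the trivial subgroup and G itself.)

6

G has 6 subgroups. Checking conjugation-invariance by order — order 1: 1/1 normal; order 2: 1/1 normal; order 4: 3/3 normal; order 8: 1/1 normal.
Total normal subgroups: 6.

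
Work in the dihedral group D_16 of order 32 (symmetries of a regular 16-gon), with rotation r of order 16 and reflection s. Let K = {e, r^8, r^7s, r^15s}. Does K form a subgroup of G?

Yes

|K| = 4 divides |G| = 32, consistent with Lagrange.
K contains the identity, every element's inverse is in K, and K is closed under ·: it is a subgroup.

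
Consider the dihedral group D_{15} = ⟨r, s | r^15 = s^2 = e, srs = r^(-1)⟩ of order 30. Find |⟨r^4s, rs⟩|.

|⟨r^4s⟩| = 2 and |⟨rs⟩| = 2, so |H| is a multiple of lcm(2, 2) = 2 and divides |G| = 30.
Closing under the operation: H = {e, r^3, r^6, r^9, r^12, rs, r^4s, r^7s, r^10s, r^13s}, so |H| = 10.

10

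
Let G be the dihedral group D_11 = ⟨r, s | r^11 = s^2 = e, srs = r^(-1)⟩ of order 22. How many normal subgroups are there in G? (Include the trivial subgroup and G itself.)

G has 14 subgroups. Checking conjugation-invariance by order — order 1: 1/1 normal; order 2: 0/11 normal; order 11: 1/1 normal; order 22: 1/1 normal.
Total normal subgroups: 3.

3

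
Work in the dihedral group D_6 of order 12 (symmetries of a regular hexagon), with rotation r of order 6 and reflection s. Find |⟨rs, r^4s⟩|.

|⟨rs⟩| = 2 and |⟨r^4s⟩| = 2, so |H| is a multiple of lcm(2, 2) = 2 and divides |G| = 12.
Closing under the operation: H = {e, r^3, rs, r^4s}, so |H| = 4.

4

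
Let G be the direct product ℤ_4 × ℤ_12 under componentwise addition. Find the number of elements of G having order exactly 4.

An element (a,b) has order lcm(ord(a), ord(b)); count pairs with lcm equal to 4.
Enumerating gives 12 such elements.

12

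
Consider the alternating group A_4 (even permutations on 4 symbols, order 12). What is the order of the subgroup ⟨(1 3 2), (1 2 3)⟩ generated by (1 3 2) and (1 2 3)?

|⟨(1 3 2)⟩| = 3 and |⟨(1 2 3)⟩| = 3, so |H| is a multiple of lcm(3, 3) = 3 and divides |G| = 12.
Closing under the operation: H = {e, (1 2 3), (1 3 2)}, so |H| = 3.

3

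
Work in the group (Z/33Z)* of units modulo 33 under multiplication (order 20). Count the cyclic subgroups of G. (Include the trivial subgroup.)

8

Each element a generates a cyclic subgroup ⟨a⟩; distinct elements may generate the same one (a cyclic group of order d has φ(d) generators).
Cyclic subgroups by order — order 1: 1; order 2: 3; order 5: 1; order 10: 3.
Total: 8.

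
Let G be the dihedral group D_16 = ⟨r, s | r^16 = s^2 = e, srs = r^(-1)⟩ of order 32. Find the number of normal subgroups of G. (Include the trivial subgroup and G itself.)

8

G has 36 subgroups. Checking conjugation-invariance by order — order 1: 1/1 normal; order 2: 1/17 normal; order 4: 1/9 normal; order 8: 1/5 normal; order 16: 3/3 normal; order 32: 1/1 normal.
Total normal subgroups: 8.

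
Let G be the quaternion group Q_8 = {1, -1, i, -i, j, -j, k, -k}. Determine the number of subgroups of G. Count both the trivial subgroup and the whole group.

|G| = 8, so by Lagrange every subgroup order divides 8. Divisors: 1, 2, 4, 8.
Subgroups by order — order 1: 1; order 2: 1; order 4: 3; order 8: 1.
Total: 1 + 1 + 3 + 1 = 6.

6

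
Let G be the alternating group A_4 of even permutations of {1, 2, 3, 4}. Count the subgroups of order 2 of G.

|G| = 12 and 2 | 12, so subgroups of order 2 are possible by Lagrange.
The subgroups of order 2 are: {e, (1 2)(3 4)}; {e, (1 3)(2 4)}; {e, (1 4)(2 3)}.
So G has 3 subgroups of order 2.

3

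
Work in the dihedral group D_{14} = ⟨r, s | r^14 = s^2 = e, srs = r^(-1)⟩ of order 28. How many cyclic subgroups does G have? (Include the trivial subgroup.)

Each element a generates a cyclic subgroup ⟨a⟩; distinct elements may generate the same one (a cyclic group of order d has φ(d) generators).
Cyclic subgroups by order — order 1: 1; order 2: 15; order 7: 1; order 14: 1.
Total: 18.

18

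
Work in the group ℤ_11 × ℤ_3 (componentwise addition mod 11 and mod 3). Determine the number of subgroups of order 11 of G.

1

|G| = 33 and 11 | 33, so subgroups of order 11 are possible by Lagrange.
The subgroups of order 11 are: {(0,0), (1,0), (2,0), (3,0), (4,0), (5,0), (6,0), (7,0), (8,0), (9,0), (10,0)}.
So G has 1 subgroup of order 11.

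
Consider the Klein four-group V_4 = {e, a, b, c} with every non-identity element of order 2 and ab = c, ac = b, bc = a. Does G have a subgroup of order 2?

Yes

2 | 4. A subgroup of order 2 is {e, a}.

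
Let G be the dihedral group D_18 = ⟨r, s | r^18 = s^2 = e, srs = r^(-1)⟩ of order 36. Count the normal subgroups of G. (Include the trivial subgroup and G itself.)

9

G has 45 subgroups. Checking conjugation-invariance by order — order 1: 1/1 normal; order 2: 1/19 normal; order 3: 1/1 normal; order 4: 0/9 normal; order 6: 1/7 normal; order 9: 1/1 normal; order 12: 0/3 normal; order 18: 3/3 normal; order 36: 1/1 normal.
Total normal subgroups: 9.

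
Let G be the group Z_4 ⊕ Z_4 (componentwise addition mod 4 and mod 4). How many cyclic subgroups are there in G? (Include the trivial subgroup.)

10

Group the elements of G by the cyclic subgroup they generate; each cyclic subgroup of order d accounts for φ(d) elements.
Cyclic subgroups by order — order 1: 1; order 2: 3; order 4: 6.
Total: 10.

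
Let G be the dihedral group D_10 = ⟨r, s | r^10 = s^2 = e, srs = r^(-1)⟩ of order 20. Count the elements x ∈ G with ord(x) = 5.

The elements of order 5 are: r^2, r^4, r^6, r^8.
That's 4.

4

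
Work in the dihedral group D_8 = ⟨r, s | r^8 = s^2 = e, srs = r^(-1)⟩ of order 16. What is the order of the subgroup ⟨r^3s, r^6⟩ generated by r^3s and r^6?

|⟨r^3s⟩| = 2 and |⟨r^6⟩| = 4, so |H| is a multiple of lcm(2, 4) = 4 and divides |G| = 16.
Closing under the operation: H = {e, r^2, r^4, r^6, rs, r^3s, r^5s, r^7s}, so |H| = 8.

8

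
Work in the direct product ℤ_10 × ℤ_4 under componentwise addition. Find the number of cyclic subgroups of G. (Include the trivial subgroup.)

12

Group the elements of G by the cyclic subgroup they generate; each cyclic subgroup of order d accounts for φ(d) elements.
Cyclic subgroups by order — order 1: 1; order 2: 3; order 4: 2; order 5: 1; order 10: 3; order 20: 2.
Total: 12.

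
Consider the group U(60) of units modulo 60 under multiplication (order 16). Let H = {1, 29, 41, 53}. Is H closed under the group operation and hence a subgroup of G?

53 ∈ H but its inverse 17 ∉ H, so H is not a subgroup.

No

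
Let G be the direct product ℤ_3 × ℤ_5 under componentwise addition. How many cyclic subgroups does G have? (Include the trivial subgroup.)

4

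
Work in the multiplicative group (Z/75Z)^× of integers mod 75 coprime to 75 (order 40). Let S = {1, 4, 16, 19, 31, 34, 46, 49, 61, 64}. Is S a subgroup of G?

Yes

|S| = 10 divides |G| = 40, consistent with Lagrange.
S contains the identity, every element's inverse is in S, and S is closed under ·: it is a subgroup.
In fact S = ⟨64⟩.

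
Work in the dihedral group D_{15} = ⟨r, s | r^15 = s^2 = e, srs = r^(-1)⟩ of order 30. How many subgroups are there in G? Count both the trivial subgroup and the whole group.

28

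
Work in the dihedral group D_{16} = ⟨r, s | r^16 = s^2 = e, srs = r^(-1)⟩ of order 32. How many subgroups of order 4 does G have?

9

|G| = 32 and 4 | 32, so subgroups of order 4 are possible by Lagrange.
The subgroups of order 4 are: {e, r^8, r^2s, r^10s}; {e, r^8, r^3s, r^11s}; {e, r^4, r^8, r^12}; {e, r^8, r^4s, r^12s}; … (9 in all).
So G has 9 subgroups of order 4.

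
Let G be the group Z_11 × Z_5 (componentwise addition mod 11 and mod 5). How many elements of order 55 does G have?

40

An element (a,b) has order lcm(ord(a), ord(b)); count pairs with lcm equal to 55.
Enumerating gives 40 such elements.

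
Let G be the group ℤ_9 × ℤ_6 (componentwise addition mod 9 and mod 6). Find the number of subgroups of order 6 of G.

|G| = 54 and 6 | 54, so subgroups of order 6 are possible by Lagrange.
The subgroups of order 6 are: {(0,0), (0,1), (0,2), (0,3), (0,4), (0,5)}; {(0,0), (0,3), (3,0), (3,3), (6,0), (6,3)}; {(0,0), (0,3), (3,1), (3,4), (6,2), (6,5)}; {(0,0), (0,3), (3,2), (3,5), (6,1), (6,4)}.
So G has 4 subgroups of order 6.

4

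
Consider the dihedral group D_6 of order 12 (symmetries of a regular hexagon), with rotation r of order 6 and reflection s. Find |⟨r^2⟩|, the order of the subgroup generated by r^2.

Computing powers of r^2: the smallest k with (r^2)^k = e is k = 3.

3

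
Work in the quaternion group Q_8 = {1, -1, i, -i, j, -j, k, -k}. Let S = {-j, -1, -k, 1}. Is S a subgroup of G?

-k ∈ S but its inverse k ∉ S, so S is not a subgroup.

No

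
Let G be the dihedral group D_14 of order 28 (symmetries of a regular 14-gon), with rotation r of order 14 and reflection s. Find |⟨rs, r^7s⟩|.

|⟨rs⟩| = 2 and |⟨r^7s⟩| = 2, so |H| is a multiple of lcm(2, 2) = 2 and divides |G| = 28.
Closing under the operation: H = {e, r^2, r^4, r^6, r^8, r^10, r^12, rs, r^3s, r^5s, r^7s, r^9s, r^11s, r^13s}, so |H| = 14.

14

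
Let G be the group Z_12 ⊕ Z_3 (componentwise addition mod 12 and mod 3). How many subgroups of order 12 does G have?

4

|G| = 36 and 12 | 36, so subgroups of order 12 are possible by Lagrange.
The subgroups of order 12 are: {(0,0), (0,1), (0,2), (3,0), (3,1), (3,2), (6,0), (6,1), (6,2), (9,0), (9,1), (9,2)}; {(0,0), (1,0), (2,0), (3,0), (4,0), (5,0), (6,0), (7,0), (8,0), (9,0), (10,0), (11,0)}; {(0,0), (1,1), (2,2), (3,0), (4,1), (5,2), (6,0), (7,1), (8,2), (9,0), (10,1), (11,2)}; {(0,0), (1,2), (2,1), (3,0), (4,2), (5,1), (6,0), (7,2), (8,1), (9,0), (10,2), (11,1)}.
So G has 4 subgroups of order 12.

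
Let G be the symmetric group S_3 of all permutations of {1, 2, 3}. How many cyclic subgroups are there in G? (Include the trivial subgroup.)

5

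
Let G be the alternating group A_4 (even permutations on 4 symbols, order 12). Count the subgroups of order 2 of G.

3

|G| = 12 and 2 | 12, so subgroups of order 2 are possible by Lagrange.
The subgroups of order 2 are: {e, (1 2)(3 4)}; {e, (1 3)(2 4)}; {e, (1 4)(2 3)}.
So G has 3 subgroups of order 2.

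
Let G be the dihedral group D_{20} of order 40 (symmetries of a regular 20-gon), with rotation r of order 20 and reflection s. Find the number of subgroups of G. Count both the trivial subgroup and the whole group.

48

|G| = 40, so by Lagrange every subgroup order divides 40. Divisors: 1, 2, 4, 5, 8, 10, 20, 40.
Subgroups by order — order 1: 1; order 2: 21; order 4: 11; order 5: 1; order 8: 5; order 10: 5; order 20: 3; order 40: 1.
Total: 1 + 21 + 11 + 1 + 5 + 5 + 3 + 1 = 48.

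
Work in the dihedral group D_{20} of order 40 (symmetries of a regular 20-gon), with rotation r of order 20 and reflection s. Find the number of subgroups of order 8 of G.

|G| = 40 and 8 | 40, so subgroups of order 8 are possible by Lagrange.
The subgroups of order 8 are: {e, r^5, r^10, r^15, s, r^5s, r^10s, r^15s}; {e, r^5, r^10, r^15, rs, r^6s, r^11s, r^16s}; {e, r^5, r^10, r^15, r^2s, r^7s, r^12s, r^17s}; {e, r^5, r^10, r^15, r^3s, r^8s, r^13s, r^18s}; … (5 in all).
So G has 5 subgroups of order 8.

5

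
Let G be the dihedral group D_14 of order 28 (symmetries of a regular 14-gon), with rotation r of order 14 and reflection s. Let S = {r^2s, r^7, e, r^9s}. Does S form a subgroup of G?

Yes

|S| = 4 divides |G| = 28, consistent with Lagrange.
S contains the identity, every element's inverse is in S, and S is closed under ·: it is a subgroup.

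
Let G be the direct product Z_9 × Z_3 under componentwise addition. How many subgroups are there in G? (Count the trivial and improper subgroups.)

|G| = 27, so by Lagrange every subgroup order divides 27. Divisors: 1, 3, 9, 27.
Subgroups by order — order 1: 1; order 3: 4; order 9: 4; order 27: 1.
Total: 1 + 4 + 4 + 1 = 10.

10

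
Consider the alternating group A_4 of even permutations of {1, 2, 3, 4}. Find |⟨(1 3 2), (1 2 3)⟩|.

3

|⟨(1 3 2)⟩| = 3 and |⟨(1 2 3)⟩| = 3, so |H| is a multiple of lcm(3, 3) = 3 and divides |G| = 12.
Closing under the operation: H = {e, (1 2 3), (1 3 2)}, so |H| = 3.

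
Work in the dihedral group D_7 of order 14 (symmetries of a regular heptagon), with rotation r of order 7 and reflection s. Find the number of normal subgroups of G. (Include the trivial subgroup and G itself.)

3

G has 10 subgroups. Checking conjugation-invariance by order — order 1: 1/1 normal; order 2: 0/7 normal; order 7: 1/1 normal; order 14: 1/1 normal.
Total normal subgroups: 3.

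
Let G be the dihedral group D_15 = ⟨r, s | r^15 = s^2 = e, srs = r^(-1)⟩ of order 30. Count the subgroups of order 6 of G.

5

|G| = 30 and 6 | 30, so subgroups of order 6 are possible by Lagrange.
The subgroups of order 6 are: {e, r^5, r^10, s, r^5s, r^10s}; {e, r^5, r^10, rs, r^6s, r^11s}; {e, r^5, r^10, r^2s, r^7s, r^12s}; {e, r^5, r^10, r^3s, r^8s, r^13s}; … (5 in all).
So G has 5 subgroups of order 6.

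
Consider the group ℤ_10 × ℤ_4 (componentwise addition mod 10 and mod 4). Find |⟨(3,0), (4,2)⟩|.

20

|⟨(3,0)⟩| = 10 and |⟨(4,2)⟩| = 10, so |H| is a multiple of lcm(10, 10) = 10 and divides |G| = 40.
Closing under the operation: H = {(0,0), (0,2), (1,0), (1,2), (2,0), (2,2), (3,0), (3,2), (4,0), (4,2), (5,0), (5,2), (6,0), (6,2), (7,0), (7,2), (8,0), (8,2), (9,0), (9,2)}, so |H| = 20.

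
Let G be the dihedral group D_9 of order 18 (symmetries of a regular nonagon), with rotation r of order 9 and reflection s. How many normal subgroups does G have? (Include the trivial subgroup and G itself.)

4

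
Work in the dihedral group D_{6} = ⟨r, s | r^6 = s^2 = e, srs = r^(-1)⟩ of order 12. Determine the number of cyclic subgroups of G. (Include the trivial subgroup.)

10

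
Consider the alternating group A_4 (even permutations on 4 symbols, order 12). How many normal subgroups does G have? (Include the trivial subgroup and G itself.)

3

G has 10 subgroups. Checking conjugation-invariance by order — order 1: 1/1 normal; order 2: 0/3 normal; order 3: 0/4 normal; order 4: 1/1 normal; order 12: 1/1 normal.
Total normal subgroups: 3.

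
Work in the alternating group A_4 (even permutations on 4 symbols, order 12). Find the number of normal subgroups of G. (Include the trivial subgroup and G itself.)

3

G has 10 subgroups. Checking conjugation-invariance by order — order 1: 1/1 normal; order 2: 0/3 normal; order 3: 0/4 normal; order 4: 1/1 normal; order 12: 1/1 normal.
Total normal subgroups: 3.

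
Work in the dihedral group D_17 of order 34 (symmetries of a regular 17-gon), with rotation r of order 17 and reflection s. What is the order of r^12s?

Computing powers of r^12s: the smallest k with (r^12s)^k = e is k = 2.

2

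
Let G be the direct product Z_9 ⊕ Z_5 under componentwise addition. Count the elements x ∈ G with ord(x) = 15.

An element (a,b) has order lcm(ord(a), ord(b)); count pairs with lcm equal to 15.
Enumerating gives 8 such elements.

8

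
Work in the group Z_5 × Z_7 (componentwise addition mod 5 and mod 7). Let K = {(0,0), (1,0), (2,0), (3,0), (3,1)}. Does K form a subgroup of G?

No

(1,0) ∈ K but its inverse (4,0) ∉ K, so K is not a subgroup.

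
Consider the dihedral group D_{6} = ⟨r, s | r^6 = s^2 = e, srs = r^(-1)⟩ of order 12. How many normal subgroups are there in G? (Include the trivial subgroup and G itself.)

G has 16 subgroups. Checking conjugation-invariance by order — order 1: 1/1 normal; order 2: 1/7 normal; order 3: 1/1 normal; order 4: 0/3 normal; order 6: 3/3 normal; order 12: 1/1 normal.
Total normal subgroups: 7.

7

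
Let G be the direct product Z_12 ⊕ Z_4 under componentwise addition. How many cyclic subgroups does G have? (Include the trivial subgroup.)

20

Each element a generates a cyclic subgroup ⟨a⟩; distinct elements may generate the same one (a cyclic group of order d has φ(d) generators).
Cyclic subgroups by order — order 1: 1; order 2: 3; order 3: 1; order 4: 6; order 6: 3; order 12: 6.
Total: 20.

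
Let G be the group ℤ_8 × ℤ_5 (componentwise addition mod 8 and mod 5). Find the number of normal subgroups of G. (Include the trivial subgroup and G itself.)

G is abelian, so every subgroup is normal.
G has 8 subgroups in total, hence 8 normal subgroups.

8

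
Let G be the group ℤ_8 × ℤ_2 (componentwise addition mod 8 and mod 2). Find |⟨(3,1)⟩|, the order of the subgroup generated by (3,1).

The order of (3,1) in Z_8 × Z_2 is lcm(ord(3) in Z_8, ord(1) in Z_2).
ord(3) = 8 and ord(1) = 2, so |⟨(3,1)⟩| = lcm(8, 2) = 8.

8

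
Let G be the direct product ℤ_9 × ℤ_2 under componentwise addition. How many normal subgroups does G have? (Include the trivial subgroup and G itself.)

6

G is abelian, so every subgroup is normal.
G has 6 subgroups in total, hence 6 normal subgroups.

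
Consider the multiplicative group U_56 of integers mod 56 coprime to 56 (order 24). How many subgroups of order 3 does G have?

|G| = 24 and 3 | 24, so subgroups of order 3 are possible by Lagrange.
The subgroups of order 3 are: {1, 9, 25}.
So G has 1 subgroup of order 3.

1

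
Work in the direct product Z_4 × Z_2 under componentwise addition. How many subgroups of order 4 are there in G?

3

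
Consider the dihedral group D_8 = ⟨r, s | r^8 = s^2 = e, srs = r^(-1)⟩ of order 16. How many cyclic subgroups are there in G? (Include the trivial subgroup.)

12

Each element a generates a cyclic subgroup ⟨a⟩; distinct elements may generate the same one (a cyclic group of order d has φ(d) generators).
Cyclic subgroups by order — order 1: 1; order 2: 9; order 4: 1; order 8: 1.
Total: 12.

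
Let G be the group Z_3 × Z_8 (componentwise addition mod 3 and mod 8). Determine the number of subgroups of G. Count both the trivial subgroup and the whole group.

8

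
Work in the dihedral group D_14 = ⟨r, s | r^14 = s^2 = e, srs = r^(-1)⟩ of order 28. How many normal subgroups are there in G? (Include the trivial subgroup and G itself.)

G has 28 subgroups. Checking conjugation-invariance by order — order 1: 1/1 normal; order 2: 1/15 normal; order 4: 0/7 normal; order 7: 1/1 normal; order 14: 3/3 normal; order 28: 1/1 normal.
Total normal subgroups: 7.

7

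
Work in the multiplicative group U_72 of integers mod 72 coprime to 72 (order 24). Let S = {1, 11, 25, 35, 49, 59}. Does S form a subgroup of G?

Yes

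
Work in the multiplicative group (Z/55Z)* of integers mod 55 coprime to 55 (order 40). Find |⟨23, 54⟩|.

|⟨23⟩| = 4 and |⟨54⟩| = 2, so |H| is a multiple of lcm(4, 2) = 4 and divides |G| = 40.
Closing under the operation: H = {1, 12, 21, 23, 32, 34, 43, 54}, so |H| = 8.

8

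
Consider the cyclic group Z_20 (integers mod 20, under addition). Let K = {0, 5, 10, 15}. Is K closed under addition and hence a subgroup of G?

Yes

|K| = 4 divides |G| = 20, consistent with Lagrange.
K contains the identity, every element's inverse is in K, and K is closed under +: it is a subgroup.
In fact K = ⟨5⟩.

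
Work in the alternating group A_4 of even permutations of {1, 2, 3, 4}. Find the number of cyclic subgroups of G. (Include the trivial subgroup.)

8

Group the elements of G by the cyclic subgroup they generate; each cyclic subgroup of order d accounts for φ(d) elements.
Cyclic subgroups by order — order 1: 1; order 2: 3; order 3: 4.
Total: 8.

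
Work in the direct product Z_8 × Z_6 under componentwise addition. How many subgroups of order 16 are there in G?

1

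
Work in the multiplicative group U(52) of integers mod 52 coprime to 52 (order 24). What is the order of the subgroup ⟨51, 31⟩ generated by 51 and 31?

8

|⟨51⟩| = 2 and |⟨31⟩| = 4, so |H| is a multiple of lcm(2, 4) = 4 and divides |G| = 24.
Closing under the operation: H = {1, 5, 21, 25, 27, 31, 47, 51}, so |H| = 8.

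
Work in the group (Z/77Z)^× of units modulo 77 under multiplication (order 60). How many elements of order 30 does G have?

24

Enumerating element orders in G gives 24 elements of order 30.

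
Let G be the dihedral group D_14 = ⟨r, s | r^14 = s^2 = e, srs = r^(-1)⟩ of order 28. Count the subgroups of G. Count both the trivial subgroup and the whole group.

28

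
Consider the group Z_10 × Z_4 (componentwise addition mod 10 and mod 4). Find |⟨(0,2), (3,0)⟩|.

20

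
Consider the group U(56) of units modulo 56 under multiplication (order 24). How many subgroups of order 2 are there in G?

|G| = 24 and 2 | 24, so subgroups of order 2 are possible by Lagrange.
The subgroups of order 2 are: {1, 13}; {1, 15}; {1, 27}; {1, 29}; … (7 in all).
So G has 7 subgroups of order 2.

7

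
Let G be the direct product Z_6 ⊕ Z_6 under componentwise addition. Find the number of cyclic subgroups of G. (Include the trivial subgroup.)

A cyclic subgroup of order d is generated by each of its φ(d) elements of order d, so the cyclic subgroups of order d number (#elements of order d)/φ(d).
Cyclic subgroups by order — order 1: 1; order 2: 3; order 3: 4; order 6: 12.
Total: 20.

20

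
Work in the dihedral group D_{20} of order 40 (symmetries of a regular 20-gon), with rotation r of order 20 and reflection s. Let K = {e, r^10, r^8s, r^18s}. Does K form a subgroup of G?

Yes

|K| = 4 divides |G| = 40, consistent with Lagrange.
K contains the identity, every element's inverse is in K, and K is closed under ·: it is a subgroup.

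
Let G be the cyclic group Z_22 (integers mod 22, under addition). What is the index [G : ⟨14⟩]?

|⟨14⟩| = 11 and |G| = 22.
By Lagrange, [G : H] = |G|/|H| = 22/11 = 2.

2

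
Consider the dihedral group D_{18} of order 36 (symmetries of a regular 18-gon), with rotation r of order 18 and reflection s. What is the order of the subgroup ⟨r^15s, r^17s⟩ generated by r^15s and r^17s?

18

|⟨r^15s⟩| = 2 and |⟨r^17s⟩| = 2, so |H| is a multiple of lcm(2, 2) = 2 and divides |G| = 36.
Closing under the operation: H = {e, r^2, r^4, r^6, r^8, r^10, r^12, r^14, r^16, rs, r^3s, r^5s, r^7s, r^9s, r^11s, r^13s, r^15s, r^17s}, so |H| = 18.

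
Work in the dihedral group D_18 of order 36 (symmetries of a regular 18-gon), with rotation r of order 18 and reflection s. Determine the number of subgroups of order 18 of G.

3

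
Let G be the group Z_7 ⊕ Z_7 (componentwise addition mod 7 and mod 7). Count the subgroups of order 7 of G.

8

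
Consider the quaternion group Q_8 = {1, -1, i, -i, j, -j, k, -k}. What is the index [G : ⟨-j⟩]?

2

|⟨-j⟩| = 4 and |G| = 8.
By Lagrange, [G : H] = |G|/|H| = 8/4 = 2.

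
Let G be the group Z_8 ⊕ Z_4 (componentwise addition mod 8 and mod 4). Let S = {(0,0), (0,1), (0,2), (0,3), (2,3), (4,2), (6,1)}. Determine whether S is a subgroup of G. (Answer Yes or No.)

|S| = 7 does not divide |G| = 32, so by Lagrange S is not a subgroup.

No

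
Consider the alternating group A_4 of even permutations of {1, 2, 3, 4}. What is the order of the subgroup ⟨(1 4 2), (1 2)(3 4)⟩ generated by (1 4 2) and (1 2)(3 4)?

12

|⟨(1 4 2)⟩| = 3 and |⟨(1 2)(3 4)⟩| = 2, so |H| is a multiple of lcm(3, 2) = 6 and divides |G| = 12.
Closing {(1 4 2), (1 2)(3 4)} under the group operation gives all of G, so |H| = 12.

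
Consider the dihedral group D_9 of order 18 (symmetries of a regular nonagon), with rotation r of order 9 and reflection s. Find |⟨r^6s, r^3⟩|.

6

|⟨r^6s⟩| = 2 and |⟨r^3⟩| = 3, so |H| is a multiple of lcm(2, 3) = 6 and divides |G| = 18.
Closing under the operation: H = {e, r^3, r^6, s, r^3s, r^6s}, so |H| = 6.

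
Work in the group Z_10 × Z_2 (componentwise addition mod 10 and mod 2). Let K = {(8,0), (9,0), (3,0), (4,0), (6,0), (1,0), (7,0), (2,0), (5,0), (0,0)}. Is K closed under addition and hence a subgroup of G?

|K| = 10 divides |G| = 20, consistent with Lagrange.
K contains the identity, every element's inverse is in K, and K is closed under +: it is a subgroup.
In fact K = ⟨(9,0)⟩.

Yes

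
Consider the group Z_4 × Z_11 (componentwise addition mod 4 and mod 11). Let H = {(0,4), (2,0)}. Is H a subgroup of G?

No

The identity (0,0) ∉ H, so H is not a subgroup.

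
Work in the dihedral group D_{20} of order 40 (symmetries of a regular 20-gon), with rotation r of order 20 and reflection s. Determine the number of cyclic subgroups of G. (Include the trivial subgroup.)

26

A cyclic subgroup of order d is generated by each of its φ(d) elements of order d, so the cyclic subgroups of order d number (#elements of order d)/φ(d).
Cyclic subgroups by order — order 1: 1; order 2: 21; order 4: 1; order 5: 1; order 10: 1; order 20: 1.
Total: 26.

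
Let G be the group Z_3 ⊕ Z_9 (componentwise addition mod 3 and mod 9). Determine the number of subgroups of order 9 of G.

4

|G| = 27 and 9 | 27, so subgroups of order 9 are possible by Lagrange.
The subgroups of order 9 are: {(0,0), (0,1), (0,2), (0,3), (0,4), (0,5), (0,6), (0,7), (0,8)}; {(0,0), (0,3), (0,6), (1,0), (1,3), (1,6), (2,0), (2,3), (2,6)}; {(0,0), (0,3), (0,6), (1,1), (1,4), (1,7), (2,2), (2,5), (2,8)}; {(0,0), (0,3), (0,6), (1,2), (1,5), (1,8), (2,1), (2,4), (2,7)}.
So G has 4 subgroups of order 9.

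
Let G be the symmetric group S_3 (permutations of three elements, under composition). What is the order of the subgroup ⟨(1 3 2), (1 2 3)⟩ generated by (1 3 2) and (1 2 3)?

|⟨(1 3 2)⟩| = 3 and |⟨(1 2 3)⟩| = 3, so |H| is a multiple of lcm(3, 3) = 3 and divides |G| = 6.
Closing under the operation: H = {e, (1 2 3), (1 3 2)}, so |H| = 3.

3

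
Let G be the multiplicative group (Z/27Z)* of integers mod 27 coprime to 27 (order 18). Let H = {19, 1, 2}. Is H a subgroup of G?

No

2 ∈ H but its inverse 14 ∉ H, so H is not a subgroup.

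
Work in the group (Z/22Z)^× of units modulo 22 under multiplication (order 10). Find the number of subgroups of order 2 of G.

1

|G| = 10 and 2 | 10, so subgroups of order 2 are possible by Lagrange.
The subgroups of order 2 are: {1, 21}.
So G has 1 subgroup of order 2.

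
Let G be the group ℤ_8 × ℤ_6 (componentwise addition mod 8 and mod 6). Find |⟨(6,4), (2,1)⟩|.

|⟨(6,4)⟩| = 12 and |⟨(2,1)⟩| = 12, so |H| is a multiple of lcm(12, 12) = 12 and divides |G| = 48.
Closing under the operation: H = {(0,0), (0,1), (0,2), (0,3), (0,4), (0,5), (2,0), (2,1), (2,2), (2,3), (2,4), (2,5), (4,0), (4,1), (4,2), (4,3), (4,4), (4,5), (6,0), (6,1), (6,2), (6,3), (6,4), (6,5)}, so |H| = 24.

24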